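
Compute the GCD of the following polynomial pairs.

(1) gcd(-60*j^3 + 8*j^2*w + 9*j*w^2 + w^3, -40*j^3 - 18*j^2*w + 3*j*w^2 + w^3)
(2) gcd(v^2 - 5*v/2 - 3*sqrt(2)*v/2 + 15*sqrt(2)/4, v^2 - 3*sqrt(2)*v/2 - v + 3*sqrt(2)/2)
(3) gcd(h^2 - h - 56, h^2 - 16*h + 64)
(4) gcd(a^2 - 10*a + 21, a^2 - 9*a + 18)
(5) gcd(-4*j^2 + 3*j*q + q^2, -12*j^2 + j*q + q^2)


(1) = gcd((-2*j + w)*(5*j + w)*(6*j + w), (-4*j + w)*(2*j + w)*(5*j + w)) = 5*j + w
(2) = gcd((v - 5/2)*(v - 3*sqrt(2)/2), (v - 1)*(v - 3*sqrt(2)/2)) = v - 3*sqrt(2)/2
(3) = h - 8
(4) = a - 3
(5) = 4*j + q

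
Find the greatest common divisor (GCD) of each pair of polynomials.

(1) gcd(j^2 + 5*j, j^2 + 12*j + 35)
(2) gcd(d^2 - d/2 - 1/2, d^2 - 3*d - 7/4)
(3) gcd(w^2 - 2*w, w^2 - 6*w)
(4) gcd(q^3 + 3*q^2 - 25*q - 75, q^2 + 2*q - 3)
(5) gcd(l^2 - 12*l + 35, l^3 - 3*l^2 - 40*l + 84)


(1) = j + 5
(2) = gcd((d - 1)*(d + 1/2), (d - 7/2)*(d + 1/2)) = d + 1/2
(3) = w
(4) = gcd((q - 5)*(q + 3)*(q + 5), (q - 1)*(q + 3)) = q + 3
(5) = l - 7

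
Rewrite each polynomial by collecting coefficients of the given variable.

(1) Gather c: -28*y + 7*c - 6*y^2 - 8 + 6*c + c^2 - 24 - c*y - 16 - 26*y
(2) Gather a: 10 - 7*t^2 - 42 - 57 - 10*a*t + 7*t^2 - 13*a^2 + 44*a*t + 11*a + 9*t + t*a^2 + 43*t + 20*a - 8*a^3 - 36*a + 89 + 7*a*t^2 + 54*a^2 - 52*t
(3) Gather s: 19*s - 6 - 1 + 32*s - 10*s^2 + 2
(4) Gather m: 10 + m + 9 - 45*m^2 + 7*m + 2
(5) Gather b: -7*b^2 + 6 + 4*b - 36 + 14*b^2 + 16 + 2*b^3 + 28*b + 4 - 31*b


(1) = c^2 + c*(13 - y) - 6*y^2 - 54*y - 48
(2) = -8*a^3 + a^2*(t + 41) + a*(7*t^2 + 34*t - 5)
(3) = -10*s^2 + 51*s - 5
(4) = -45*m^2 + 8*m + 21
(5) = 2*b^3 + 7*b^2 + b - 10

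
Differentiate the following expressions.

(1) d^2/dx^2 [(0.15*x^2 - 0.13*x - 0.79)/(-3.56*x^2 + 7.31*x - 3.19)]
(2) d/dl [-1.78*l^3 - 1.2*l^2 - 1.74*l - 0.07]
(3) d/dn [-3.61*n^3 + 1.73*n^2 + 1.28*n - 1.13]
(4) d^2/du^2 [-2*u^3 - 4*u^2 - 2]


(1) = (-4.511944*x^3 + 70.293624*x^2 - 132.209856*x + 69.49601)/(45.118016*x^6 - 277.932048*x^5 + 691.9839*x^4 - 888.709595*x^3 + 620.064225*x^2 - 223.161873*x + 32.461759)
(2) = -5.34*l^2 - 2.4*l - 1.74
(3) = -10.83*n^2 + 3.46*n + 1.28
(4) = -12*u - 8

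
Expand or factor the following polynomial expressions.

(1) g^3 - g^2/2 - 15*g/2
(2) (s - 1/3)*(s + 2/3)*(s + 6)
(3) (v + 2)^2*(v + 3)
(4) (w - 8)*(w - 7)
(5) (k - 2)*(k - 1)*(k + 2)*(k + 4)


(1) = g*(g - 3)*(g + 5/2)
(2) = s^3 + 19*s^2/3 + 16*s/9 - 4/3
(3) = v^3 + 7*v^2 + 16*v + 12
(4) = w^2 - 15*w + 56
(5) = k^4 + 3*k^3 - 8*k^2 - 12*k + 16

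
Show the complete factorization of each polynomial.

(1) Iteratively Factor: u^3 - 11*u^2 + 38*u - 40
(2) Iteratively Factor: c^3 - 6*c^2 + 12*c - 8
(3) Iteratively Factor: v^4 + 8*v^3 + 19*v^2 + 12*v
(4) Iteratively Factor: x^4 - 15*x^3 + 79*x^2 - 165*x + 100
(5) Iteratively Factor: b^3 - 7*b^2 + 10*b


(1) = (u - 5)*(u^2 - 6*u + 8) = (u - 5)*(u - 2)*(u - 4)
(2) = (c - 2)*(c^2 - 4*c + 4) = (c - 2)^2*(c - 2)
(3) = (v + 4)*(v^3 + 4*v^2 + 3*v) = (v + 3)*(v + 4)*(v^2 + v) = v*(v + 3)*(v + 4)*(v + 1)
(4) = (x - 4)*(x^3 - 11*x^2 + 35*x - 25) = (x - 5)*(x - 4)*(x^2 - 6*x + 5) = (x - 5)^2*(x - 4)*(x - 1)
(5) = (b - 2)*(b^2 - 5*b) = (b - 5)*(b - 2)*(b)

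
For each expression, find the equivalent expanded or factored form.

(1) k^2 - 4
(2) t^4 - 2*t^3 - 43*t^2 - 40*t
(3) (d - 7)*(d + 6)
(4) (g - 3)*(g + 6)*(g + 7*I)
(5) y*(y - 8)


(1) = (k - 2)*(k + 2)
(2) = t*(t - 8)*(t + 1)*(t + 5)
(3) = d^2 - d - 42
(4) = g^3 + 3*g^2 + 7*I*g^2 - 18*g + 21*I*g - 126*I
(5) = y^2 - 8*y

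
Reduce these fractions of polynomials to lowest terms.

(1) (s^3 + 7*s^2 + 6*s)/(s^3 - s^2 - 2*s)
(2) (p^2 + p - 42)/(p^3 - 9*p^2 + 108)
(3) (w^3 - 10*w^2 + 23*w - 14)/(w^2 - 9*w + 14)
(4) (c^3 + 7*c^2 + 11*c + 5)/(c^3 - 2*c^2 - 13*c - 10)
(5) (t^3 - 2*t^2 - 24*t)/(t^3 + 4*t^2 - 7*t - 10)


(1) = (s + 6)/(s - 2)
(2) = (p + 7)/(p^2 - 3*p - 18)
(3) = w - 1
(4) = (c^2 + 6*c + 5)/(c^2 - 3*c - 10)
(5) = (t^3 - 2*t^2 - 24*t)/(t^3 + 4*t^2 - 7*t - 10)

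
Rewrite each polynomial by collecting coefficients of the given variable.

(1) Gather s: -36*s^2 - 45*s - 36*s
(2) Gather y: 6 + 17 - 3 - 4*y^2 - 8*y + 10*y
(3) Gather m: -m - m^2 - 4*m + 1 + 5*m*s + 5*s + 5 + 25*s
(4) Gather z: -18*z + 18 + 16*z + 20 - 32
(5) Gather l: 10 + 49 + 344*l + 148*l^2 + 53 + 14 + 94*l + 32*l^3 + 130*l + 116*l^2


(1) = -36*s^2 - 81*s
(2) = -4*y^2 + 2*y + 20
(3) = -m^2 + m*(5*s - 5) + 30*s + 6
(4) = 6 - 2*z
(5) = 32*l^3 + 264*l^2 + 568*l + 126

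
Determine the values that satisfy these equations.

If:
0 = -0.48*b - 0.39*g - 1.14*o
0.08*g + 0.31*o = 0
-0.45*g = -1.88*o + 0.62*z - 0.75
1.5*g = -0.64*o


Then:
b = 0.00
g = 0.00
o = 0.00
z = 1.21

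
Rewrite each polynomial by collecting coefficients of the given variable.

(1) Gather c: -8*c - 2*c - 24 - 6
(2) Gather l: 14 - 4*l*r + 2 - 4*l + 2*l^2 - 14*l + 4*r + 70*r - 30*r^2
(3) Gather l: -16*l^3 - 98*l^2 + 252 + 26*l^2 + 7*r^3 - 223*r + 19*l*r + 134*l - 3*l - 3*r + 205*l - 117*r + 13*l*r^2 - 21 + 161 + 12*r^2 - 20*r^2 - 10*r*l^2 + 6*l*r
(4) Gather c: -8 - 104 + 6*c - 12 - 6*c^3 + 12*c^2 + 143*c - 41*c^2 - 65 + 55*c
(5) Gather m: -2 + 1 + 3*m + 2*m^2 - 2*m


(1) = -10*c - 30
(2) = 2*l^2 + l*(-4*r - 18) - 30*r^2 + 74*r + 16
(3) = -16*l^3 + l^2*(-10*r - 72) + l*(13*r^2 + 25*r + 336) + 7*r^3 - 8*r^2 - 343*r + 392
(4) = -6*c^3 - 29*c^2 + 204*c - 189
(5) = 2*m^2 + m - 1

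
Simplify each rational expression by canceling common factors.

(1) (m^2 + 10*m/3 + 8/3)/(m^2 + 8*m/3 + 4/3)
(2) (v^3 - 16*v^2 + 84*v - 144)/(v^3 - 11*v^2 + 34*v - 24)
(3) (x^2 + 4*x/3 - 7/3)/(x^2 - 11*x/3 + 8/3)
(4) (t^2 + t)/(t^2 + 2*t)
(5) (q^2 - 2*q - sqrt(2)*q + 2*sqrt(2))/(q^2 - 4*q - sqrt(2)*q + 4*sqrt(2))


(1) = (3*m + 4)/(3*m + 2)
(2) = (v - 6)/(v - 1)
(3) = (3*x + 7)/(3*x - 8)
(4) = (t + 1)/(t + 2)
(5) = (q - 2)/(q - 4)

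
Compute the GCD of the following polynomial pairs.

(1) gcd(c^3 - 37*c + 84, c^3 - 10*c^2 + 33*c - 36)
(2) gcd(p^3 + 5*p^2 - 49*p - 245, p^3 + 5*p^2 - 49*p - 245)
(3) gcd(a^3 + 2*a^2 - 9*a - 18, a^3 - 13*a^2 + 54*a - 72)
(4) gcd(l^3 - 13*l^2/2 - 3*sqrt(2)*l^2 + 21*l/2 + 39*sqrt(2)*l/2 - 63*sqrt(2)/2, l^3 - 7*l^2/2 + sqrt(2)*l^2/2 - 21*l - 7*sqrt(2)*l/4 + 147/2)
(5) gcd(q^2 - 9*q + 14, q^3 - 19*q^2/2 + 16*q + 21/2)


(1) = gcd((c - 4)*(c - 3)*(c + 7), (c - 4)*(c - 3)^2) = c^2 - 7*c + 12
(2) = p^3 + 5*p^2 - 49*p - 245
(3) = a - 3
(4) = gcd((l - 7/2)*(l - 3)*(l - 3*sqrt(2)), (l - 7/2)*(l - 3*sqrt(2))*(l + 7*sqrt(2)/2)) = l^2 + l*(-3*sqrt(2) - 7/2) + 21*sqrt(2)/2
(5) = q - 7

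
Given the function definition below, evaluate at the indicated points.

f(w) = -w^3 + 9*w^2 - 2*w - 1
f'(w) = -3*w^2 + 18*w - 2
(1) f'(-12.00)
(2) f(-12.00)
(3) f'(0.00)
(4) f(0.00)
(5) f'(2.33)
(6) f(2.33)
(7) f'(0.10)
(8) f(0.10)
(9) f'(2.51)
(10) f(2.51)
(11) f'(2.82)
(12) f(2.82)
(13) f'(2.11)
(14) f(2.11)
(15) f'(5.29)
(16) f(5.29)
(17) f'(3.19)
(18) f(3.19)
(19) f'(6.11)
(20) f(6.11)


(1) = -650.00
(2) = 3047.00
(3) = -2.00
(4) = -1.00
(5) = 23.65
(6) = 30.55
(7) = -0.23
(8) = -1.11
(9) = 24.28
(10) = 34.87
(11) = 24.90
(12) = 42.51
(13) = 22.62
(14) = 25.45
(15) = 9.27
(16) = 92.24
(17) = 24.89
(18) = 51.74
(19) = -4.02
(20) = 94.67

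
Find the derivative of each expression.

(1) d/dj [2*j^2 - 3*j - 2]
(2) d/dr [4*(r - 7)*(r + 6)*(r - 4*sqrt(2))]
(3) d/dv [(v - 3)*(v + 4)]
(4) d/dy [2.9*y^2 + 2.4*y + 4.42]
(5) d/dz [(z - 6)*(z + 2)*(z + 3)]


(1) = 4*j - 3
(2) = 12*r^2 - 32*sqrt(2)*r - 8*r - 168 + 16*sqrt(2)
(3) = 2*v + 1
(4) = 5.8*y + 2.4
(5) = 3*z^2 - 2*z - 24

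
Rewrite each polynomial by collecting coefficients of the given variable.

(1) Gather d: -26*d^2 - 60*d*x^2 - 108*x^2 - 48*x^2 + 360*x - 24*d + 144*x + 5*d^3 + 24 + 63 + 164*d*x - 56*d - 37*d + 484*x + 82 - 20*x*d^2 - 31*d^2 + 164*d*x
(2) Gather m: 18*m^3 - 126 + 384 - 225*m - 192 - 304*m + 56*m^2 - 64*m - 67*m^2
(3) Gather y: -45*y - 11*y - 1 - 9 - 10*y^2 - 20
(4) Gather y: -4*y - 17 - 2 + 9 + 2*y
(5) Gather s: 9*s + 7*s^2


(1) = 5*d^3 + d^2*(-20*x - 57) + d*(-60*x^2 + 328*x - 117) - 156*x^2 + 988*x + 169
(2) = 18*m^3 - 11*m^2 - 593*m + 66
(3) = -10*y^2 - 56*y - 30
(4) = -2*y - 10
(5) = 7*s^2 + 9*s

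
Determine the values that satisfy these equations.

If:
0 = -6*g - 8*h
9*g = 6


Then:
g = 2/3
h = -1/2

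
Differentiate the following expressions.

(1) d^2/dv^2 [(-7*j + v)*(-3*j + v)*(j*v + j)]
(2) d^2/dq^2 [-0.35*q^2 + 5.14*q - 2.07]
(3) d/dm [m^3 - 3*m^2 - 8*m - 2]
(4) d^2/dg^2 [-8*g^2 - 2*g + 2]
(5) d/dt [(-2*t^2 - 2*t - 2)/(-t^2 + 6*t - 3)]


(1) = 2*j*(-10*j + 3*v + 1)
(2) = -0.700000000000000
(3) = 3*m^2 - 6*m - 8
(4) = -16
(5) = 2*(-7*t^2 + 4*t + 9)/(t^4 - 12*t^3 + 42*t^2 - 36*t + 9)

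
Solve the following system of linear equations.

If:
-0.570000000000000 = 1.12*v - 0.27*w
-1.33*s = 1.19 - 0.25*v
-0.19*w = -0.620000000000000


Then:
s = -0.84
v = 0.28
w = 3.26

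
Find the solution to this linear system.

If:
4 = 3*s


Then:
s = 4/3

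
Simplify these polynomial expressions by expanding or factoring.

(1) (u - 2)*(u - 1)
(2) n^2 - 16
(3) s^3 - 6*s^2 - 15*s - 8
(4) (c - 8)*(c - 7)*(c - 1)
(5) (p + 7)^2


(1) = u^2 - 3*u + 2
(2) = (n - 4)*(n + 4)
(3) = (s - 8)*(s + 1)^2
(4) = c^3 - 16*c^2 + 71*c - 56
(5) = p^2 + 14*p + 49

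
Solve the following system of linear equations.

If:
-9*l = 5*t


Then:
l = -5*t/9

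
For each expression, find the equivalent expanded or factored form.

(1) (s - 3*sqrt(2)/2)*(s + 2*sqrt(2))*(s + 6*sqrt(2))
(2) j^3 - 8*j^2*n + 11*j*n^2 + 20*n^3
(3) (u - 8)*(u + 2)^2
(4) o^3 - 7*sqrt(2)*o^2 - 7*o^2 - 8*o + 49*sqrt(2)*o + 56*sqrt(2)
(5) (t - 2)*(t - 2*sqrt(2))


(1) = s^3 + 13*sqrt(2)*s^2/2 - 36*sqrt(2)
(2) = (j - 5*n)*(j - 4*n)*(j + n)
(3) = u^3 - 4*u^2 - 28*u - 32
(4) = (o - 8)*(o + 1)*(o - 7*sqrt(2))
(5) = t^2 - 2*sqrt(2)*t - 2*t + 4*sqrt(2)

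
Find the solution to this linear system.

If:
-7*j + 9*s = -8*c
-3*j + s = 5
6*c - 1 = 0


Then:
c = 1/6
j = -139/60
s = -39/20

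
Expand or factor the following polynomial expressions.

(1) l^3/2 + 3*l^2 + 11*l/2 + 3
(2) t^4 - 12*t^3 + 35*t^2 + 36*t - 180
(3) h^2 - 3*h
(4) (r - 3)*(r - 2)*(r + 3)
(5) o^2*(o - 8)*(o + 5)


(1) = (l/2 + 1)*(l + 1)*(l + 3)
(2) = (t - 6)*(t - 5)*(t - 3)*(t + 2)
(3) = h*(h - 3)
(4) = r^3 - 2*r^2 - 9*r + 18
(5) = o^4 - 3*o^3 - 40*o^2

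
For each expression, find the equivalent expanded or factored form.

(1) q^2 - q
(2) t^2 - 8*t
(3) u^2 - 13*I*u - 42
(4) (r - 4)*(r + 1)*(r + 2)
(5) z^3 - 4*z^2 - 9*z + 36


(1) = q*(q - 1)
(2) = t*(t - 8)
(3) = (u - 7*I)*(u - 6*I)
(4) = r^3 - r^2 - 10*r - 8
(5) = (z - 4)*(z - 3)*(z + 3)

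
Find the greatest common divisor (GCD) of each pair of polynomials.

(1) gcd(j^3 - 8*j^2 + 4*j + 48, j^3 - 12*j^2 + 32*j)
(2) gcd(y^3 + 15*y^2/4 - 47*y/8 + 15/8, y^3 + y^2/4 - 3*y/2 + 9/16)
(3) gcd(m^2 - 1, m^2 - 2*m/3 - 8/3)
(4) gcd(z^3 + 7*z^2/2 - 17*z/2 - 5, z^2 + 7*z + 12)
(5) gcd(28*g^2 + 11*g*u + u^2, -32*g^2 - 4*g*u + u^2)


(1) = gcd((j - 6)*(j - 4)*(j + 2), j*(j - 8)*(j - 4)) = j - 4
(2) = y^2 - 5*y/4 + 3/8
(3) = gcd((m - 1)*(m + 1), (m - 2)*(m + 4/3)) = 1
(4) = gcd((z - 2)*(z + 1/2)*(z + 5), (z + 3)*(z + 4)) = 1
(5) = 4*g + u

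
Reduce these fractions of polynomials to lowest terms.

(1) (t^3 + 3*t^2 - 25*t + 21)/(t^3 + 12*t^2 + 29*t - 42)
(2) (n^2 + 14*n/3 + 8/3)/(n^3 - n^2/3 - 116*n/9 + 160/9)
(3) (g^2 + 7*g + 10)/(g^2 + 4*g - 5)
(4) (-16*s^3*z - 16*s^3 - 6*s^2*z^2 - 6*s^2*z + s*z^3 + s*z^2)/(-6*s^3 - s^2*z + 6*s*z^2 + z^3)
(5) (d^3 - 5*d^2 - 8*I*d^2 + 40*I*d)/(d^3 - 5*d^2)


(1) = (t - 3)/(t + 6)
(2) = (9*n + 6)/(9*n^2 - 39*n + 40)
(3) = (g + 2)/(g - 1)
(4) = (-16*s^3*z - 16*s^3 - 6*s^2*z^2 - 6*s^2*z + s*z^3 + s*z^2)/(-6*s^3 - s^2*z + 6*s*z^2 + z^3)
(5) = (d - 8*I)/d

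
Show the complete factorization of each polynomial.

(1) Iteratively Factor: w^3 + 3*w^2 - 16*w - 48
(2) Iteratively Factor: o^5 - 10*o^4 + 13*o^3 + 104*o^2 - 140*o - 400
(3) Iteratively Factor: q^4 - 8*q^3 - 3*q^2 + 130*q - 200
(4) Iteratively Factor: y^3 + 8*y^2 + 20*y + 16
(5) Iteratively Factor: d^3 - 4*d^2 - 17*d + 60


(1) = (w - 4)*(w^2 + 7*w + 12) = (w - 4)*(w + 4)*(w + 3)
(2) = (o + 2)*(o^4 - 12*o^3 + 37*o^2 + 30*o - 200) = (o - 5)*(o + 2)*(o^3 - 7*o^2 + 2*o + 40) = (o - 5)*(o + 2)^2*(o^2 - 9*o + 20) = (o - 5)^2*(o + 2)^2*(o - 4)
(3) = (q + 4)*(q^3 - 12*q^2 + 45*q - 50) = (q - 5)*(q + 4)*(q^2 - 7*q + 10) = (q - 5)^2*(q + 4)*(q - 2)
(4) = (y + 2)*(y^2 + 6*y + 8) = (y + 2)*(y + 4)*(y + 2)
(5) = (d - 5)*(d^2 + d - 12) = (d - 5)*(d + 4)*(d - 3)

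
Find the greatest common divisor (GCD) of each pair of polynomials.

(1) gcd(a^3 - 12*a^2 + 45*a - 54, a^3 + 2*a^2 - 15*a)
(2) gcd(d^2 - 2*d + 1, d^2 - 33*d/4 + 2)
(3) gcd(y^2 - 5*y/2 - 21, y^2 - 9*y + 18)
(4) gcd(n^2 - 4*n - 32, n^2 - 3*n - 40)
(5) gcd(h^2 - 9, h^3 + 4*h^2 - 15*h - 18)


(1) = a - 3
(2) = 1
(3) = gcd((y - 6)*(y + 7/2), (y - 6)*(y - 3)) = y - 6
(4) = gcd((n - 8)*(n + 4), (n - 8)*(n + 5)) = n - 8
(5) = h - 3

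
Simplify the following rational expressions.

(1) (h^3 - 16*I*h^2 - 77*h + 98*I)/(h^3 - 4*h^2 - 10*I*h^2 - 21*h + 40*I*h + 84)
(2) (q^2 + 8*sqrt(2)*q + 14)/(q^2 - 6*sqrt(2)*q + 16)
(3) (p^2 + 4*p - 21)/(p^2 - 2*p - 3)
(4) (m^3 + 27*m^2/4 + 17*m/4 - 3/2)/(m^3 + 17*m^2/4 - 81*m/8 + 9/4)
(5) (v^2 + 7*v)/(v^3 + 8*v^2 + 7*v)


(1) = (h^2 - 9*I*h - 14)/(h^2 + h*(-4 - 3*I) + 12*I)
(2) = (q^2 + 8*sqrt(2)*q + 14)/(q^2 - 6*sqrt(2)*q + 16)
(3) = (p + 7)/(p + 1)
(4) = (2*m + 2)/(2*m - 3)
(5) = 1/(v + 1)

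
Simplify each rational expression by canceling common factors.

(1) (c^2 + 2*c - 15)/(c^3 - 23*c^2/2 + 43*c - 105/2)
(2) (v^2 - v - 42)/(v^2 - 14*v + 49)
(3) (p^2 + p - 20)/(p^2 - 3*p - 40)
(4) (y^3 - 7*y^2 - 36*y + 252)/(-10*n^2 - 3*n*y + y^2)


(1) = (2*c + 10)/(2*c^2 - 17*c + 35)
(2) = (v + 6)/(v - 7)
(3) = (p - 4)/(p - 8)
(4) = (y^3 - 7*y^2 - 36*y + 252)/(-10*n^2 - 3*n*y + y^2)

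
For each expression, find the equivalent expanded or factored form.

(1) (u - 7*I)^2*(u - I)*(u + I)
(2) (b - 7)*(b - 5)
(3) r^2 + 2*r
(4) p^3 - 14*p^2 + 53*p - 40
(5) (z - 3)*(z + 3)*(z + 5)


(1) = u^4 - 14*I*u^3 - 48*u^2 - 14*I*u - 49
(2) = b^2 - 12*b + 35
(3) = r*(r + 2)
(4) = (p - 8)*(p - 5)*(p - 1)
(5) = z^3 + 5*z^2 - 9*z - 45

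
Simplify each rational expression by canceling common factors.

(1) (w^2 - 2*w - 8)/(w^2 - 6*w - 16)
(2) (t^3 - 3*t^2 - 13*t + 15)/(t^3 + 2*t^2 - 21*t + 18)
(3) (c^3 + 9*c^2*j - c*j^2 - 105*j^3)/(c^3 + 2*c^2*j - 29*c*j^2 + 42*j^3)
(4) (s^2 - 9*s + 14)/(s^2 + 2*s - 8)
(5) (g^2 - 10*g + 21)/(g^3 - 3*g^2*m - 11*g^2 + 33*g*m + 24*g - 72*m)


(1) = (w - 4)/(w - 8)
(2) = (t^2 - 2*t - 15)/(t^2 + 3*t - 18)
(3) = (c + 5*j)/(c - 2*j)
(4) = (s - 7)/(s + 4)
(5) = (g - 7)/(g^2 - 3*g*m - 8*g + 24*m)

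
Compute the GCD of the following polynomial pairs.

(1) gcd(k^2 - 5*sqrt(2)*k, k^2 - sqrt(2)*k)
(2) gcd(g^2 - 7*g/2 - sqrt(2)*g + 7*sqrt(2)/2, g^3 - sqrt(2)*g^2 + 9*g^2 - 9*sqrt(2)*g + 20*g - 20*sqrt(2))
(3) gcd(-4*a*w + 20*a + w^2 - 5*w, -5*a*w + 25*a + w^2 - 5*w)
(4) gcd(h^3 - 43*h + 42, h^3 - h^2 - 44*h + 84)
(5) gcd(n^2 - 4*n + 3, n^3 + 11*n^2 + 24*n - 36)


(1) = gcd(k*(k - 5*sqrt(2)), k*(k - sqrt(2))) = k
(2) = g - sqrt(2)
(3) = w - 5
(4) = gcd((h - 6)*(h - 1)*(h + 7), (h - 6)*(h - 2)*(h + 7)) = h^2 + h - 42
(5) = gcd((n - 3)*(n - 1), (n - 1)*(n + 6)^2) = n - 1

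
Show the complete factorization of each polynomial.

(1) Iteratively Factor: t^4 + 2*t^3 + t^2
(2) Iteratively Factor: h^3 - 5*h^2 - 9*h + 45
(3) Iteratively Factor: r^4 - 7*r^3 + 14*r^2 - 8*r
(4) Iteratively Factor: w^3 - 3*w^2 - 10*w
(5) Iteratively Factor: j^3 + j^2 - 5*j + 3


(1) = (t)*(t^3 + 2*t^2 + t) = t*(t + 1)*(t^2 + t) = t^2*(t + 1)*(t + 1)
(2) = (h - 5)*(h^2 - 9) = (h - 5)*(h + 3)*(h - 3)
(3) = (r - 2)*(r^3 - 5*r^2 + 4*r) = (r - 2)*(r - 1)*(r^2 - 4*r) = (r - 4)*(r - 2)*(r - 1)*(r)
(4) = (w + 2)*(w^2 - 5*w) = (w - 5)*(w + 2)*(w)
(5) = (j - 1)*(j^2 + 2*j - 3) = (j - 1)^2*(j + 3)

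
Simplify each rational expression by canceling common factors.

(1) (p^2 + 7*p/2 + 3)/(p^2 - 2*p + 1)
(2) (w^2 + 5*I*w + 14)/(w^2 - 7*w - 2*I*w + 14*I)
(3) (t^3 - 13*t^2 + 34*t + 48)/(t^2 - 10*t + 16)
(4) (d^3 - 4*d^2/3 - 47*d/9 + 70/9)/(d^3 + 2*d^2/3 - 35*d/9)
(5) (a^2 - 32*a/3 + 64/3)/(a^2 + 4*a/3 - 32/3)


(1) = (2*p^2 + 7*p + 6)/(2*p^2 - 4*p + 2)
(2) = (w + 7*I)/(w - 7)
(3) = (t^2 - 5*t - 6)/(t - 2)
(4) = (d - 2)/d
(5) = (a - 8)/(a + 4)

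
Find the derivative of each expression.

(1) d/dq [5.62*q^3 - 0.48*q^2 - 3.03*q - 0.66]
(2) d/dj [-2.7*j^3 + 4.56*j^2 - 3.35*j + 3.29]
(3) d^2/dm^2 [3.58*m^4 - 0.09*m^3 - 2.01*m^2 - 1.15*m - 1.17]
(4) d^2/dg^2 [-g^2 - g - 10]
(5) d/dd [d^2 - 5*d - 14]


(1) = 16.86*q^2 - 0.96*q - 3.03
(2) = -8.1*j^2 + 9.12*j - 3.35
(3) = 42.96*m^2 - 0.54*m - 4.02
(4) = -2
(5) = 2*d - 5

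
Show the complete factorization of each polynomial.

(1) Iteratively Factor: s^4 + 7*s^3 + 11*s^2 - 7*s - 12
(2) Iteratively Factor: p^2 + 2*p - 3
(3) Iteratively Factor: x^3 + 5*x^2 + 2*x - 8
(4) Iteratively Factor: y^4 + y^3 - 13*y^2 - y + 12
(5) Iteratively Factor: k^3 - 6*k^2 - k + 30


(1) = (s + 1)*(s^3 + 6*s^2 + 5*s - 12) = (s + 1)*(s + 4)*(s^2 + 2*s - 3) = (s - 1)*(s + 1)*(s + 4)*(s + 3)
(2) = (p + 3)*(p - 1)
(3) = (x + 2)*(x^2 + 3*x - 4) = (x - 1)*(x + 2)*(x + 4)
(4) = (y - 1)*(y^3 + 2*y^2 - 11*y - 12) = (y - 1)*(y + 4)*(y^2 - 2*y - 3) = (y - 3)*(y - 1)*(y + 4)*(y + 1)
(5) = (k - 3)*(k^2 - 3*k - 10) = (k - 5)*(k - 3)*(k + 2)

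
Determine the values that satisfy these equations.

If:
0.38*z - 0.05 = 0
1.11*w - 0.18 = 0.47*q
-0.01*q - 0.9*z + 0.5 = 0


Then:
q = 38.16
w = 16.32
z = 0.13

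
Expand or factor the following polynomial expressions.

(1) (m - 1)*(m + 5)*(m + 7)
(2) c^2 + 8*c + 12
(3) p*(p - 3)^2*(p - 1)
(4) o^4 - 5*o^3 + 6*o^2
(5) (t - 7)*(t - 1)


(1) = m^3 + 11*m^2 + 23*m - 35
(2) = (c + 2)*(c + 6)
(3) = p^4 - 7*p^3 + 15*p^2 - 9*p
(4) = o^2*(o - 3)*(o - 2)
(5) = t^2 - 8*t + 7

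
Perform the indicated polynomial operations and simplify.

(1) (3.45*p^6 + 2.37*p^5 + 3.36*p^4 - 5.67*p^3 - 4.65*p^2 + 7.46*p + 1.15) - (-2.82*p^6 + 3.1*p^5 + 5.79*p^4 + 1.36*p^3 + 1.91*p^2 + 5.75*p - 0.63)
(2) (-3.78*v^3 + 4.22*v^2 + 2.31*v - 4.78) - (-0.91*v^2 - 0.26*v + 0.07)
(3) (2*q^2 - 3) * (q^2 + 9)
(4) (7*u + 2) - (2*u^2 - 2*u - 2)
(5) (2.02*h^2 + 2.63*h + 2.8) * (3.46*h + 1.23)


(1) = 6.27*p^6 - 0.73*p^5 - 2.43*p^4 - 7.03*p^3 - 6.56*p^2 + 1.71*p + 1.78
(2) = -3.78*v^3 + 5.13*v^2 + 2.57*v - 4.85
(3) = 2*q^4 + 15*q^2 - 27
(4) = -2*u^2 + 9*u + 4
(5) = 6.9892*h^3 + 11.5844*h^2 + 12.9229*h + 3.444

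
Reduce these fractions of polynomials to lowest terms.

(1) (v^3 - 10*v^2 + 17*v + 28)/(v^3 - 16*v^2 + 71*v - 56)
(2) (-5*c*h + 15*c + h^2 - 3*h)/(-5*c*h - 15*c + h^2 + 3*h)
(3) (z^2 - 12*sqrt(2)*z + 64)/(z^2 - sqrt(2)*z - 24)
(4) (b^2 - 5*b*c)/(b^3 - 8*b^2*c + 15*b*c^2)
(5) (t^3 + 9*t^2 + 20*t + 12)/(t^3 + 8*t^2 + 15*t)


(1) = (v^2 - 3*v - 4)/(v^2 - 9*v + 8)
(2) = (h - 3)/(h + 3)
(3) = (z - 8*sqrt(2))/(z + 3*sqrt(2))
(4) = 1/(b - 3*c)
(5) = (t^3 + 9*t^2 + 20*t + 12)/(t^3 + 8*t^2 + 15*t)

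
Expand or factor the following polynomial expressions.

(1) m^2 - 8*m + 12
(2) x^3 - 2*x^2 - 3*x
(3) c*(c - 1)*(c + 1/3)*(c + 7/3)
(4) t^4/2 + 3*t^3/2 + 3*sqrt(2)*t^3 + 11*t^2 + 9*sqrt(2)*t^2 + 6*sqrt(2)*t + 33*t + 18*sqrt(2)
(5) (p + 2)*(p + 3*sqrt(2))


(1) = (m - 6)*(m - 2)
(2) = x*(x - 3)*(x + 1)
(3) = c^4 + 5*c^3/3 - 17*c^2/9 - 7*c/9
(4) = (t/2 + sqrt(2)/2)*(t + 3)*(t + 2*sqrt(2))*(t + 3*sqrt(2))
(5) = p^2 + 2*p + 3*sqrt(2)*p + 6*sqrt(2)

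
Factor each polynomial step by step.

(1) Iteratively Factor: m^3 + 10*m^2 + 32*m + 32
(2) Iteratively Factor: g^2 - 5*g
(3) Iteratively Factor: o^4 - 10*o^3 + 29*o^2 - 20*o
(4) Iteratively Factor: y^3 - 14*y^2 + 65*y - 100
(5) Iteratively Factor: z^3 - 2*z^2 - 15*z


(1) = (m + 4)*(m^2 + 6*m + 8) = (m + 2)*(m + 4)*(m + 4)
(2) = (g - 5)*(g)
(3) = (o - 5)*(o^3 - 5*o^2 + 4*o) = (o - 5)*(o - 4)*(o^2 - o) = o*(o - 5)*(o - 4)*(o - 1)
(4) = (y - 5)*(y^2 - 9*y + 20) = (y - 5)*(y - 4)*(y - 5)
(5) = (z - 5)*(z^2 + 3*z) = z*(z - 5)*(z + 3)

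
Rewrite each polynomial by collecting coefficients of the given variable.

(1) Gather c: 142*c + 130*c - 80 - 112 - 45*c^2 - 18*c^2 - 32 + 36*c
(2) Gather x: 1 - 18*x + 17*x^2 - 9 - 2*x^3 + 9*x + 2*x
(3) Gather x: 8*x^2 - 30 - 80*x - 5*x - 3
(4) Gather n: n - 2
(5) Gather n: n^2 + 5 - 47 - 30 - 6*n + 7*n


(1) = -63*c^2 + 308*c - 224
(2) = -2*x^3 + 17*x^2 - 7*x - 8
(3) = 8*x^2 - 85*x - 33
(4) = n - 2
(5) = n^2 + n - 72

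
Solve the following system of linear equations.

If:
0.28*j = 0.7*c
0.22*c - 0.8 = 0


Then:
c = 3.64
j = 9.09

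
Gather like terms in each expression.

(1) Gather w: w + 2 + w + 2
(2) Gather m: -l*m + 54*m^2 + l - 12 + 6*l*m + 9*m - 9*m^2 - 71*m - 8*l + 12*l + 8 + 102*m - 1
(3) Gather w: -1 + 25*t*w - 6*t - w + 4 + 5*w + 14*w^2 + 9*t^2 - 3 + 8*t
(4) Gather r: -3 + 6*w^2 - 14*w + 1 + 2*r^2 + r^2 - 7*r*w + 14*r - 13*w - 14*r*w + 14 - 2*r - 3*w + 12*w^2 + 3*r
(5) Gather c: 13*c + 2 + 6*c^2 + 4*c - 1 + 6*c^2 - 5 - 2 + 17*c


(1) = 2*w + 4
(2) = 5*l + 45*m^2 + m*(5*l + 40) - 5
(3) = 9*t^2 + 2*t + 14*w^2 + w*(25*t + 4)
(4) = 3*r^2 + r*(15 - 21*w) + 18*w^2 - 30*w + 12
(5) = 12*c^2 + 34*c - 6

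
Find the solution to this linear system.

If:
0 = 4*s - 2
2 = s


Then:
No Solution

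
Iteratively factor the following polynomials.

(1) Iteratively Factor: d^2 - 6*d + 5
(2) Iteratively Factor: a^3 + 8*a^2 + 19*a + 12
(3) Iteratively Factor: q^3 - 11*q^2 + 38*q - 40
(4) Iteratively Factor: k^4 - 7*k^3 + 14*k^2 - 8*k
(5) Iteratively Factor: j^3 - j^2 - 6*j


(1) = (d - 1)*(d - 5)
(2) = (a + 4)*(a^2 + 4*a + 3) = (a + 1)*(a + 4)*(a + 3)
(3) = (q - 4)*(q^2 - 7*q + 10) = (q - 4)*(q - 2)*(q - 5)
(4) = (k)*(k^3 - 7*k^2 + 14*k - 8) = k*(k - 1)*(k^2 - 6*k + 8) = k*(k - 4)*(k - 1)*(k - 2)
(5) = (j + 2)*(j^2 - 3*j) = j*(j + 2)*(j - 3)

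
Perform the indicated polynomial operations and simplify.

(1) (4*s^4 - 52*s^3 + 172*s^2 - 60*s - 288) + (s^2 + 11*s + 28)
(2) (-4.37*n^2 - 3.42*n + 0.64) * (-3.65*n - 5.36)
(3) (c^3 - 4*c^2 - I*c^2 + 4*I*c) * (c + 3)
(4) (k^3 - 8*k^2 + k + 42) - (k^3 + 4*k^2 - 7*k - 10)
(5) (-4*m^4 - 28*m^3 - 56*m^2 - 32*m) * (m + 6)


(1) = 4*s^4 - 52*s^3 + 173*s^2 - 49*s - 260
(2) = 15.9505*n^3 + 35.9062*n^2 + 15.9952*n - 3.4304
(3) = c^4 - c^3 - I*c^3 - 12*c^2 + I*c^2 + 12*I*c
(4) = -12*k^2 + 8*k + 52
(5) = -4*m^5 - 52*m^4 - 224*m^3 - 368*m^2 - 192*m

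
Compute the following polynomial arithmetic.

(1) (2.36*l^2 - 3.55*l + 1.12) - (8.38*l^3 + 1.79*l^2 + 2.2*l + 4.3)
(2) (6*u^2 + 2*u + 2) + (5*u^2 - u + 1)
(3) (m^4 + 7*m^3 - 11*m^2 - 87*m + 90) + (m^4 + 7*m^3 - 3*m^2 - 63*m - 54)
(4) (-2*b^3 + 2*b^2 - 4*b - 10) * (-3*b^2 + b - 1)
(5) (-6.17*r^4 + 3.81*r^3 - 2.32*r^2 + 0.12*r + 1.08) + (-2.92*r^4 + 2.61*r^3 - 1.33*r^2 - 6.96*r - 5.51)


(1) = -8.38*l^3 + 0.57*l^2 - 5.75*l - 3.18
(2) = 11*u^2 + u + 3
(3) = 2*m^4 + 14*m^3 - 14*m^2 - 150*m + 36
(4) = 6*b^5 - 8*b^4 + 16*b^3 + 24*b^2 - 6*b + 10
(5) = -9.09*r^4 + 6.42*r^3 - 3.65*r^2 - 6.84*r - 4.43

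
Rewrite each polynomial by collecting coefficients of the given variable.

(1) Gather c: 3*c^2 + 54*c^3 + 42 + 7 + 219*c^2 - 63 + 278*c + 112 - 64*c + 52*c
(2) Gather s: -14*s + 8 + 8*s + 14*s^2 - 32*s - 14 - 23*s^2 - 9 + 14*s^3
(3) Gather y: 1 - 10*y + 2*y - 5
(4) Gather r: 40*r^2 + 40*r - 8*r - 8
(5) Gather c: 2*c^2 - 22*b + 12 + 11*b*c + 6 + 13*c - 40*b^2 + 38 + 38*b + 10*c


(1) = 54*c^3 + 222*c^2 + 266*c + 98
(2) = 14*s^3 - 9*s^2 - 38*s - 15
(3) = -8*y - 4
(4) = 40*r^2 + 32*r - 8
(5) = -40*b^2 + 16*b + 2*c^2 + c*(11*b + 23) + 56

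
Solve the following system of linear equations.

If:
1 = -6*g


Then:
g = -1/6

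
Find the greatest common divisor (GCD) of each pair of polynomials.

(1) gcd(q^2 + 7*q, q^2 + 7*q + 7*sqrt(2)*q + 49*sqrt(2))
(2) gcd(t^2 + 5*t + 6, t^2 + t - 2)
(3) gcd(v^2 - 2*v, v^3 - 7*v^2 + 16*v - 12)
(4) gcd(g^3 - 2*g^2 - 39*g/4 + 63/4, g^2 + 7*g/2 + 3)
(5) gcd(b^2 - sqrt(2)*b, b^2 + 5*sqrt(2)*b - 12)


(1) = gcd(q*(q + 7), (q + 7)*(q + 7*sqrt(2))) = q + 7
(2) = t + 2
(3) = v - 2
(4) = gcd((g - 7/2)*(g - 3/2)*(g + 3), (g + 3/2)*(g + 2)) = 1
(5) = gcd(b*(b - sqrt(2)), (b - sqrt(2))*(b + 6*sqrt(2))) = b - sqrt(2)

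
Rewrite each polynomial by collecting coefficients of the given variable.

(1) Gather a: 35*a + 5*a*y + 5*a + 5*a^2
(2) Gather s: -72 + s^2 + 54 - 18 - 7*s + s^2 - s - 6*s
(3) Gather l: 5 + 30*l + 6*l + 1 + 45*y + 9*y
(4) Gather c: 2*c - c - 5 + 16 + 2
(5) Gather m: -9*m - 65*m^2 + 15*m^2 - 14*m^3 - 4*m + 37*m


(1) = 5*a^2 + a*(5*y + 40)
(2) = 2*s^2 - 14*s - 36
(3) = 36*l + 54*y + 6
(4) = c + 13
(5) = -14*m^3 - 50*m^2 + 24*m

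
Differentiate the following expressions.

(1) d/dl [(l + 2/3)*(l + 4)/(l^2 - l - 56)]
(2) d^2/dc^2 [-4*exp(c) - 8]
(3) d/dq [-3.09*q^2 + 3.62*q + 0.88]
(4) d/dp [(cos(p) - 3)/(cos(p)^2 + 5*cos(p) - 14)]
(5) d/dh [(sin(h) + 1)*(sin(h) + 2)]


(1) = (-17*l^2 - 352*l - 776)/(3*(l^4 - 2*l^3 - 111*l^2 + 112*l + 3136))
(2) = -4*exp(c)
(3) = 3.62 - 6.18*q
(4) = (cos(p)^2 - 6*cos(p) - 1)*sin(p)/(cos(p)^2 + 5*cos(p) - 14)^2
(5) = (2*sin(h) + 3)*cos(h)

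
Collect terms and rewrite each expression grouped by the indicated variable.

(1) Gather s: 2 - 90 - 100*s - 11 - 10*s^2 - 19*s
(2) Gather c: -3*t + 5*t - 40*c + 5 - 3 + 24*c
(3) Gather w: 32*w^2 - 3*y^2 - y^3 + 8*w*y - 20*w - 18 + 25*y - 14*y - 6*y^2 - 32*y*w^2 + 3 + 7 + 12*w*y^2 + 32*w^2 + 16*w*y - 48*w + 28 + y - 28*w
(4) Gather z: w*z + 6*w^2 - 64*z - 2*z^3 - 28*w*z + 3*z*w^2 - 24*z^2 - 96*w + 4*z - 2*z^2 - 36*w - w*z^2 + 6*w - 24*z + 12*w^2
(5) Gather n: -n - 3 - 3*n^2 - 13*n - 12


(1) = -10*s^2 - 119*s - 99
(2) = -16*c + 2*t + 2
(3) = w^2*(64 - 32*y) + w*(12*y^2 + 24*y - 96) - y^3 - 9*y^2 + 12*y + 20
(4) = 18*w^2 - 126*w - 2*z^3 + z^2*(-w - 26) + z*(3*w^2 - 27*w - 84)
(5) = -3*n^2 - 14*n - 15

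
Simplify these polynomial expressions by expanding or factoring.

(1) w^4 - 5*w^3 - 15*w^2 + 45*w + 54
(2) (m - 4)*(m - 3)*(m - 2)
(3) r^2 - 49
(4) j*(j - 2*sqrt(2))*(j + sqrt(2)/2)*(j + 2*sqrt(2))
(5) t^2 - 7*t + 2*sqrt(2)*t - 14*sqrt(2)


(1) = (w - 6)*(w - 3)*(w + 1)*(w + 3)
(2) = m^3 - 9*m^2 + 26*m - 24
(3) = (r - 7)*(r + 7)
(4) = j^4 + sqrt(2)*j^3/2 - 8*j^2 - 4*sqrt(2)*j
(5) = (t - 7)*(t + 2*sqrt(2))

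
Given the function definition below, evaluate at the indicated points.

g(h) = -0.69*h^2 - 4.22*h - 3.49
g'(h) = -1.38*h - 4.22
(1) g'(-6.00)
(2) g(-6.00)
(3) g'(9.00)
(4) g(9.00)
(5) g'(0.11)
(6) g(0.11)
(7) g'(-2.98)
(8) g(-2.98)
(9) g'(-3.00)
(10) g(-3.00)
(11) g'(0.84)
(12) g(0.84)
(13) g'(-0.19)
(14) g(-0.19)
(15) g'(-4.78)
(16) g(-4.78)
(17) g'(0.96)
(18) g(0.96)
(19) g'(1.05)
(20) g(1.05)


(1) = 4.06
(2) = -3.01
(3) = -16.64
(4) = -97.36
(5) = -4.37
(6) = -3.96
(7) = -0.11
(8) = 2.96
(9) = -0.08
(10) = 2.96
(11) = -5.38
(12) = -7.52
(13) = -3.96
(14) = -2.71
(15) = 2.38
(16) = 0.92
(17) = -5.54
(18) = -8.18
(19) = -5.67
(20) = -8.68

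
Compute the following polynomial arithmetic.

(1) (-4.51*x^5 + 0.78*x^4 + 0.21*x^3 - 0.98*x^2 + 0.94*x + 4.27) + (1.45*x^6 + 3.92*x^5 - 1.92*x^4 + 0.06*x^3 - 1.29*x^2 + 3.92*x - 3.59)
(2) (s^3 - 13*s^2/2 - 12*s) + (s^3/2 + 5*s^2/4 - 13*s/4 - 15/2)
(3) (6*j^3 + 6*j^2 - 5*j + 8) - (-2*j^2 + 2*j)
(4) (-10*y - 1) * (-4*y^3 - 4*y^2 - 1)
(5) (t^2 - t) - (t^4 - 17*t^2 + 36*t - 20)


(1) = 1.45*x^6 - 0.59*x^5 - 1.14*x^4 + 0.27*x^3 - 2.27*x^2 + 4.86*x + 0.68
(2) = 3*s^3/2 - 21*s^2/4 - 61*s/4 - 15/2
(3) = 6*j^3 + 8*j^2 - 7*j + 8
(4) = 40*y^4 + 44*y^3 + 4*y^2 + 10*y + 1
(5) = -t^4 + 18*t^2 - 37*t + 20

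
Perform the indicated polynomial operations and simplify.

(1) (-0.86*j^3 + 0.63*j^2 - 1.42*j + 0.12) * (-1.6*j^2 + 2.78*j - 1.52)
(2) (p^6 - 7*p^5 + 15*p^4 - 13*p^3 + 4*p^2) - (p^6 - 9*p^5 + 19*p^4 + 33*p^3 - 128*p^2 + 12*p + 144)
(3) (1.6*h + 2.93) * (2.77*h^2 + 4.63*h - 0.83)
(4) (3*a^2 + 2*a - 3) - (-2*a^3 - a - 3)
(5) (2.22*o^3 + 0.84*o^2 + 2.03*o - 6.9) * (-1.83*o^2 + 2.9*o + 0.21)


(1) = 1.376*j^5 - 3.3988*j^4 + 5.3306*j^3 - 5.0972*j^2 + 2.492*j - 0.1824
(2) = 2*p^5 - 4*p^4 - 46*p^3 + 132*p^2 - 12*p - 144
(3) = 4.432*h^3 + 15.5241*h^2 + 12.2379*h - 2.4319
(4) = 2*a^3 + 3*a^2 + 3*a
(5) = -4.0626*o^5 + 4.9008*o^4 - 0.8127*o^3 + 18.6904*o^2 - 19.5837*o - 1.449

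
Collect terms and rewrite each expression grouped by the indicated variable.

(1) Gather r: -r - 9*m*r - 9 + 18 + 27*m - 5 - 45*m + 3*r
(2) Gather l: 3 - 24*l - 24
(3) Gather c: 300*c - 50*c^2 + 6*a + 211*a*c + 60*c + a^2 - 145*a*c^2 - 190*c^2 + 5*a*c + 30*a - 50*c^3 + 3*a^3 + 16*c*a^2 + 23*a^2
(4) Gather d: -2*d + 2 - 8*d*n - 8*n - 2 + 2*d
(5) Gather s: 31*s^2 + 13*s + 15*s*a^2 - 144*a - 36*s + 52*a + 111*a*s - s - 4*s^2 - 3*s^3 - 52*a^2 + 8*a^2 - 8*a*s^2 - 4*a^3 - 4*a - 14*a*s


(1) = -18*m + r*(2 - 9*m) + 4
(2) = -24*l - 21
(3) = 3*a^3 + 24*a^2 + 36*a - 50*c^3 + c^2*(-145*a - 240) + c*(16*a^2 + 216*a + 360)
(4) = -8*d*n - 8*n
(5) = -4*a^3 - 44*a^2 - 96*a - 3*s^3 + s^2*(27 - 8*a) + s*(15*a^2 + 97*a - 24)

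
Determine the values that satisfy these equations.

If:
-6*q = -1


Then:
q = 1/6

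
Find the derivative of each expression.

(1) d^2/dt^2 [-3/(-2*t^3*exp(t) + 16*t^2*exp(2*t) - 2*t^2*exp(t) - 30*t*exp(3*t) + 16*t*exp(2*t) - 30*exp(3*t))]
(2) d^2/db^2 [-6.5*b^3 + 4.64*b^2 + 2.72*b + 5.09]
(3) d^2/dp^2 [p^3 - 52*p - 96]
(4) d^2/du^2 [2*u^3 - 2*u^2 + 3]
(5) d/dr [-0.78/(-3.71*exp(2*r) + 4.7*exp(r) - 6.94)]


(1) = 3*((t^3 - 8*t^2*exp(t) + t^2 + 15*t*exp(2*t) - 8*t*exp(t) + 15*exp(2*t))*(-t^3 + 32*t^2*exp(t) - 7*t^2 - 135*t*exp(2*t) + 96*t*exp(t) - 10*t - 225*exp(2*t) + 48*exp(t) - 2) + 2*(t^3 - 16*t^2*exp(t) + 4*t^2 + 45*t*exp(2*t) - 32*t*exp(t) + 2*t + 60*exp(2*t) - 8*exp(t))^2)*exp(-t)/(2*(t^3 - 8*t^2*exp(t) + t^2 + 15*t*exp(2*t) - 8*t*exp(t) + 15*exp(2*t))^3)
(2) = 9.28 - 39.0*b
(3) = 6*p
(4) = 12*u - 4
(5) = (3.666 - 5.7876*exp(r))*exp(r)/(3.71*exp(2*r) - 4.7*exp(r) + 6.94)^2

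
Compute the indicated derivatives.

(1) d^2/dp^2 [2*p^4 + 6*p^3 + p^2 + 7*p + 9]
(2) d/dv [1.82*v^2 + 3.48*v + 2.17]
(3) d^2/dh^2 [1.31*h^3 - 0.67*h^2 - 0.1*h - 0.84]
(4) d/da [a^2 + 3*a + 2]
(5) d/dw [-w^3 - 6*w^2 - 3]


(1) = 24*p^2 + 36*p + 2
(2) = 3.64*v + 3.48
(3) = 7.86*h - 1.34
(4) = 2*a + 3
(5) = 3*w*(-w - 4)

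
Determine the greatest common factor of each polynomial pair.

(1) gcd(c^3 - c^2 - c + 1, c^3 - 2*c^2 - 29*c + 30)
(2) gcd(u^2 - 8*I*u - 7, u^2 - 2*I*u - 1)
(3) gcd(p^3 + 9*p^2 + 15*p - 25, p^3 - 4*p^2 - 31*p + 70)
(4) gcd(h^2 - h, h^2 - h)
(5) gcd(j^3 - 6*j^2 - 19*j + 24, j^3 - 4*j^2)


(1) = c - 1
(2) = gcd((u - 7*I)*(u - I), (u - I)^2) = u - I
(3) = p + 5
(4) = gcd(h*(h - 1), h*(h - 1)) = h^2 - h
(5) = 1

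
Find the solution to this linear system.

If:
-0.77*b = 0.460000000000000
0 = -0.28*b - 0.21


Then:
No Solution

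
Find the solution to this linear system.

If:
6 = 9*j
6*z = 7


Then:
j = 2/3
z = 7/6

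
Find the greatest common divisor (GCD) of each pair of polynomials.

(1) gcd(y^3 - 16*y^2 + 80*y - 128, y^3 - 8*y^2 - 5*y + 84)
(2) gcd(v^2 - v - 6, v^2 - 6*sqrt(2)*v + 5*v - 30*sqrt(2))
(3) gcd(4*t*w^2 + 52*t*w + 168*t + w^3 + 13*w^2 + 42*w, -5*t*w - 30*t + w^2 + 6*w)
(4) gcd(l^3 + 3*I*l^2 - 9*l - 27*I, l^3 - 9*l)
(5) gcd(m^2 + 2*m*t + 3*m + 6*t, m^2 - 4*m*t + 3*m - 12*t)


(1) = gcd((y - 8)*(y - 4)^2, (y - 7)*(y - 4)*(y + 3)) = y - 4
(2) = 1
(3) = w + 6
(4) = l^2 - 9
(5) = m + 3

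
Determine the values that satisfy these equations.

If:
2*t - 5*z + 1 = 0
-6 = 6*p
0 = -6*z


Then:
p = -1
t = -1/2
z = 0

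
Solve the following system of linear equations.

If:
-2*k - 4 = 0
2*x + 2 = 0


Then:
k = -2
x = -1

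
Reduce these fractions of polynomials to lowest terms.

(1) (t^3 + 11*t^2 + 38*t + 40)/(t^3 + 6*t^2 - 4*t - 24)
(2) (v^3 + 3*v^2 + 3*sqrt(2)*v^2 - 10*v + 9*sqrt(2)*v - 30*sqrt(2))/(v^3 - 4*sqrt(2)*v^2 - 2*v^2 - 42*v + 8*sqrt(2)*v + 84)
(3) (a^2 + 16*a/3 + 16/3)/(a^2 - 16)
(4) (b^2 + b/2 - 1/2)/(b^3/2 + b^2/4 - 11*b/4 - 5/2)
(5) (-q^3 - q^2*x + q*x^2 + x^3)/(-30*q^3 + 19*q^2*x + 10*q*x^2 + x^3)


(1) = (t^2 + 9*t + 20)/(t^2 + 4*t - 12)
(2) = (v + 5)/(v - 7*sqrt(2))
(3) = (3*a + 4)/(3*a - 12)
(4) = (4*b - 2)/(2*b^2 - b - 10)
(5) = (q^2 + 2*q*x + x^2)/(30*q^2 + 11*q*x + x^2)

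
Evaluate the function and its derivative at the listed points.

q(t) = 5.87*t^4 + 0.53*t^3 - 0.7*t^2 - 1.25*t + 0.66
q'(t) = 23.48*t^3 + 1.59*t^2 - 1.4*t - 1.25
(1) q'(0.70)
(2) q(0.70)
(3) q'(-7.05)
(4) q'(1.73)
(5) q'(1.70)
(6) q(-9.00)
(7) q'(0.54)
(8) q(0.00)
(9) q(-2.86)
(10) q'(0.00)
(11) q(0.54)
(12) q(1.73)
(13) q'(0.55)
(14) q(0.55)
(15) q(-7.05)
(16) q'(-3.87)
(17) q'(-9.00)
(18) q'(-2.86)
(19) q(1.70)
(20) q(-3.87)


(1) = 6.60
(2) = 1.03
(3) = -8139.81
(4) = 122.66
(5) = 116.32
(6) = 38081.91
(7) = 2.15
(8) = 0.66
(9) = 378.85
(10) = -1.25
(11) = 0.36
(12) = 51.73
(13) = 2.37
(14) = 0.39
(15) = 14289.85
(16) = -1332.93
(17) = -16976.78
(18) = -533.52
(19) = 48.14
(20) = 1280.98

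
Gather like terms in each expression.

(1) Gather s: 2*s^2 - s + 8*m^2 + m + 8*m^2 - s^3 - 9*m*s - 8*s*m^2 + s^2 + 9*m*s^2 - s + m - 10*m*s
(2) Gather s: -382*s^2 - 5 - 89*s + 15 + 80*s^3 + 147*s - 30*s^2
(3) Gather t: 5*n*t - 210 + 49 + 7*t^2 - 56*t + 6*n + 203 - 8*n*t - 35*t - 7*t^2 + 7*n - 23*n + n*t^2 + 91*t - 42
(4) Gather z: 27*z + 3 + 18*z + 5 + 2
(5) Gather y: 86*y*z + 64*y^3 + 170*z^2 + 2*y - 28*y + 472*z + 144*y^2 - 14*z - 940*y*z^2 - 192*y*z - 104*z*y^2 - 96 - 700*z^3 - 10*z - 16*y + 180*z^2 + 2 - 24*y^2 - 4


(1) = 16*m^2 + 2*m - s^3 + s^2*(9*m + 3) + s*(-8*m^2 - 19*m - 2)
(2) = 80*s^3 - 412*s^2 + 58*s + 10
(3) = n*t^2 - 3*n*t - 10*n
(4) = 45*z + 10
(5) = 64*y^3 + y^2*(120 - 104*z) + y*(-940*z^2 - 106*z - 42) - 700*z^3 + 350*z^2 + 448*z - 98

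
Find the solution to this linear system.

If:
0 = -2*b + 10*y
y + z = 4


Then:
b = 20 - 5*z
y = 4 - z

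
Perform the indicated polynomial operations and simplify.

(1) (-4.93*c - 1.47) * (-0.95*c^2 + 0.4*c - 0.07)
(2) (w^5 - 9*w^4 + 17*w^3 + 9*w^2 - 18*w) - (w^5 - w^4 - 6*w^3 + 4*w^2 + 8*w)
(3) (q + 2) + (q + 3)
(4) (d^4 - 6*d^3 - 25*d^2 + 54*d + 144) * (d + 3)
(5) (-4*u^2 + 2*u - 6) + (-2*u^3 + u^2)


(1) = 4.6835*c^3 - 0.5755*c^2 - 0.2429*c + 0.1029
(2) = -8*w^4 + 23*w^3 + 5*w^2 - 26*w
(3) = 2*q + 5
(4) = d^5 - 3*d^4 - 43*d^3 - 21*d^2 + 306*d + 432
(5) = -2*u^3 - 3*u^2 + 2*u - 6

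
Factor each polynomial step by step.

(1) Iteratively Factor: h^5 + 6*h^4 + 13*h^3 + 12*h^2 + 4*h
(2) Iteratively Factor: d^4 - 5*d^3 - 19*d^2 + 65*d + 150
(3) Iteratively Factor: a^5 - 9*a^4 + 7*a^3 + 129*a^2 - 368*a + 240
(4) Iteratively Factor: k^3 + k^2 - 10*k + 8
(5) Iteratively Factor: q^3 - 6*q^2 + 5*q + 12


(1) = (h + 2)*(h^4 + 4*h^3 + 5*h^2 + 2*h) = (h + 1)*(h + 2)*(h^3 + 3*h^2 + 2*h) = (h + 1)*(h + 2)^2*(h^2 + h) = h*(h + 1)*(h + 2)^2*(h + 1)
(2) = (d - 5)*(d^3 - 19*d - 30) = (d - 5)*(d + 2)*(d^2 - 2*d - 15) = (d - 5)^2*(d + 2)*(d + 3)
(3) = (a - 4)*(a^4 - 5*a^3 - 13*a^2 + 77*a - 60) = (a - 5)*(a - 4)*(a^3 - 13*a + 12) = (a - 5)*(a - 4)*(a - 3)*(a^2 + 3*a - 4) = (a - 5)*(a - 4)*(a - 3)*(a + 4)*(a - 1)
(4) = (k - 1)*(k^2 + 2*k - 8) = (k - 2)*(k - 1)*(k + 4)
(5) = (q + 1)*(q^2 - 7*q + 12) = (q - 4)*(q + 1)*(q - 3)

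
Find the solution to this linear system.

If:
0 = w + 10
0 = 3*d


Then:
d = 0
w = -10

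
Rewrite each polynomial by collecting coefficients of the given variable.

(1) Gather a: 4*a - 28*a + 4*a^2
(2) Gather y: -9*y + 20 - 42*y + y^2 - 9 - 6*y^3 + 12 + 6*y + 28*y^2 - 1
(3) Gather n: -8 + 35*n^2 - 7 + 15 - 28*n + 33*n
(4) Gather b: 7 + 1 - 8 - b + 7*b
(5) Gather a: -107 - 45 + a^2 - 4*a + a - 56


(1) = 4*a^2 - 24*a
(2) = -6*y^3 + 29*y^2 - 45*y + 22
(3) = 35*n^2 + 5*n
(4) = 6*b
(5) = a^2 - 3*a - 208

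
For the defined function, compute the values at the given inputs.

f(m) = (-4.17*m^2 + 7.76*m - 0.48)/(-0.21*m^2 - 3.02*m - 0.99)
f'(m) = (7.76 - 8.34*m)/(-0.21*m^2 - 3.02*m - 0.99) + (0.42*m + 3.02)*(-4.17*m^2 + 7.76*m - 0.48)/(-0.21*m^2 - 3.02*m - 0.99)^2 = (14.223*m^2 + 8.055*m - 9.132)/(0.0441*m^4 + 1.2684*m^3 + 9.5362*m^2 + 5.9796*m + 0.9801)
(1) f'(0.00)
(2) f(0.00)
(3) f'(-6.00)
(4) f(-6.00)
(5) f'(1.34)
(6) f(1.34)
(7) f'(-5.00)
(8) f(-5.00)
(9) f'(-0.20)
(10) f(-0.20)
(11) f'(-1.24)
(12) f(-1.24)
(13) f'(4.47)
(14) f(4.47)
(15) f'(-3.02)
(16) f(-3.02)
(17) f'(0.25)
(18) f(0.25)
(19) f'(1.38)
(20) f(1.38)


(1) = -9.32
(2) = 0.48
(3) = 4.96
(4) = -20.60
(5) = 0.93
(6) = -0.45
(7) = 3.90
(8) = -16.20
(9) = -65.41
(10) = 5.58
(11) = 0.46
(12) = -6.79
(13) = 0.89
(14) = 2.63
(15) = 2.49
(16) = -9.97
(17) = -2.02
(18) = -0.68
(19) = 0.94
(20) = -0.41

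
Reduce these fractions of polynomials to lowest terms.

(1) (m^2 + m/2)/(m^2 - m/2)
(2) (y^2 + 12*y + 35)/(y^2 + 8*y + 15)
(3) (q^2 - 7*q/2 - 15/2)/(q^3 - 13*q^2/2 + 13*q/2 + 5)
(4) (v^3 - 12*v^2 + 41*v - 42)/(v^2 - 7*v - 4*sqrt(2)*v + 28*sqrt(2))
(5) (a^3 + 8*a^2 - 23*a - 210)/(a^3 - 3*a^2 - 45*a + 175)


(1) = (2*m + 1)/(2*m - 1)
(2) = (y + 7)/(y + 3)
(3) = (2*q + 3)/(2*q^2 - 3*q - 2)
(4) = (v^2 - 5*v + 6)/(v - 4*sqrt(2))
(5) = (a + 6)/(a - 5)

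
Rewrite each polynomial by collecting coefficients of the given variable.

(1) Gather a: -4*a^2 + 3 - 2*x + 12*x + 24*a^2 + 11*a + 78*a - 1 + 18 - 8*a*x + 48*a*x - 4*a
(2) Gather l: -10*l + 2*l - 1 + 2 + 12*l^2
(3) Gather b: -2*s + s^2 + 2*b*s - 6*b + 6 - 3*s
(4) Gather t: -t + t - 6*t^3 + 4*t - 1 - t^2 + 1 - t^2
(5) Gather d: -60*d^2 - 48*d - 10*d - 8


(1) = 20*a^2 + a*(40*x + 85) + 10*x + 20
(2) = 12*l^2 - 8*l + 1
(3) = b*(2*s - 6) + s^2 - 5*s + 6
(4) = -6*t^3 - 2*t^2 + 4*t
(5) = -60*d^2 - 58*d - 8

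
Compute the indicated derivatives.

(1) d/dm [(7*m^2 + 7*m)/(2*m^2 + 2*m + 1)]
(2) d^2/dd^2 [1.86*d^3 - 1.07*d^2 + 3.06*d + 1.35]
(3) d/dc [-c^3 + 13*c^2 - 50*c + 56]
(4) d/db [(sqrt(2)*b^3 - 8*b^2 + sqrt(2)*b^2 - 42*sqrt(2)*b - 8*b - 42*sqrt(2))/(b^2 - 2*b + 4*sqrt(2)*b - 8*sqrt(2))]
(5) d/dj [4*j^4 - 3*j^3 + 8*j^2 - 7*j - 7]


(1) = 7*(2*m + 1)/(4*m^4 + 8*m^3 + 8*m^2 + 4*m + 1)
(2) = 11.16*d - 2.14
(3) = -3*c^2 + 26*c - 50
(4) = (sqrt(2)*b^4 - 4*sqrt(2)*b^3 + 16*b^3 - 16*b^2 + 8*sqrt(2)*b^2 - 32*b + 212*sqrt(2)*b - 20*sqrt(2) + 1008)/(b^4 - 4*b^3 + 8*sqrt(2)*b^3 - 32*sqrt(2)*b^2 + 36*b^2 - 128*b + 32*sqrt(2)*b + 128)
(5) = 16*j^3 - 9*j^2 + 16*j - 7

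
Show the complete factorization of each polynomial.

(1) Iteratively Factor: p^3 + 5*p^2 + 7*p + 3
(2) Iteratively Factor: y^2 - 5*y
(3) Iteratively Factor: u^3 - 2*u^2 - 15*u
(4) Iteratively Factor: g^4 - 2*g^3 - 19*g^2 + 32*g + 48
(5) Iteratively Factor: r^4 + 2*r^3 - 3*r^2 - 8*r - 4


(1) = (p + 1)*(p^2 + 4*p + 3) = (p + 1)^2*(p + 3)
(2) = (y)*(y - 5)
(3) = (u)*(u^2 - 2*u - 15) = u*(u + 3)*(u - 5)
(4) = (g + 1)*(g^3 - 3*g^2 - 16*g + 48) = (g - 4)*(g + 1)*(g^2 + g - 12) = (g - 4)*(g - 3)*(g + 1)*(g + 4)
(5) = (r - 2)*(r^3 + 4*r^2 + 5*r + 2) = (r - 2)*(r + 1)*(r^2 + 3*r + 2) = (r - 2)*(r + 1)^2*(r + 2)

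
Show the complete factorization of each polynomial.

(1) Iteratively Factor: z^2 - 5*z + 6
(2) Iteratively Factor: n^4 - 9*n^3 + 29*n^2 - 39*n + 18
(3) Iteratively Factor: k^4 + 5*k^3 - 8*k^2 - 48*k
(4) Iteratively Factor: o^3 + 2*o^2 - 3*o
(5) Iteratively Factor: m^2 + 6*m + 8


(1) = (z - 2)*(z - 3)
(2) = (n - 3)*(n^3 - 6*n^2 + 11*n - 6) = (n - 3)^2*(n^2 - 3*n + 2) = (n - 3)^2*(n - 1)*(n - 2)
(3) = (k)*(k^3 + 5*k^2 - 8*k - 48) = k*(k + 4)*(k^2 + k - 12) = k*(k + 4)^2*(k - 3)
(4) = (o - 1)*(o^2 + 3*o) = o*(o - 1)*(o + 3)
(5) = (m + 2)*(m + 4)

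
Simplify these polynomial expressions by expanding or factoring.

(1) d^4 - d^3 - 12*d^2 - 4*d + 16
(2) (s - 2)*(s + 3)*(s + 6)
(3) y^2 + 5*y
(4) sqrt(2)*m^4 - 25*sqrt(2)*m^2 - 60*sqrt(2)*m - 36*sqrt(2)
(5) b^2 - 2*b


(1) = (d - 4)*(d - 1)*(d + 2)^2
(2) = s^3 + 7*s^2 - 36
(3) = y*(y + 5)
(4) = (m - 6)*(m + 2)*(m + 3)*(sqrt(2)*m + sqrt(2))
(5) = b*(b - 2)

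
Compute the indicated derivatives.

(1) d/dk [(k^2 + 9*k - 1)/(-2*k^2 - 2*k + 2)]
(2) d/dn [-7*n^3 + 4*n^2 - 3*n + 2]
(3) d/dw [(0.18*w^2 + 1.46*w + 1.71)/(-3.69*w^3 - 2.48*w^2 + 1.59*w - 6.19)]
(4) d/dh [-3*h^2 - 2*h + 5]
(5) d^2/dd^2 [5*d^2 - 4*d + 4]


(1) = 4*(k^2 + 1)/(k^4 + 2*k^3 - k^2 - 2*k + 1)
(2) = -21*n^2 + 8*n - 3
(3) = (0.6642*w^4 + 10.7748*w^3 + 22.8367*w^2 + 6.2532*w - 11.7563)/(13.6161*w^6 + 18.3024*w^5 - 5.5838*w^4 + 37.7958*w^3 + 33.2305*w^2 - 19.6842*w + 38.3161)
(4) = -6*h - 2
(5) = 10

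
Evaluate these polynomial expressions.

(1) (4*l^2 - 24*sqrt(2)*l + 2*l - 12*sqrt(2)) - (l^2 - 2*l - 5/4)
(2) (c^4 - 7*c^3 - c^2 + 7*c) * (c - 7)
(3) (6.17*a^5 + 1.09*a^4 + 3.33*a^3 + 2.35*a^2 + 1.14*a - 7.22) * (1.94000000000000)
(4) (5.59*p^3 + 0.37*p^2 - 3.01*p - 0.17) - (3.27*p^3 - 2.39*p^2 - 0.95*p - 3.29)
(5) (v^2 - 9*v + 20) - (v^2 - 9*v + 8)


(1) = 3*l^2 - 24*sqrt(2)*l + 4*l - 12*sqrt(2) + 5/4
(2) = c^5 - 14*c^4 + 48*c^3 + 14*c^2 - 49*c
(3) = 11.9698*a^5 + 2.1146*a^4 + 6.4602*a^3 + 4.559*a^2 + 2.2116*a - 14.0068
(4) = 2.32*p^3 + 2.76*p^2 - 2.06*p + 3.12
(5) = 12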